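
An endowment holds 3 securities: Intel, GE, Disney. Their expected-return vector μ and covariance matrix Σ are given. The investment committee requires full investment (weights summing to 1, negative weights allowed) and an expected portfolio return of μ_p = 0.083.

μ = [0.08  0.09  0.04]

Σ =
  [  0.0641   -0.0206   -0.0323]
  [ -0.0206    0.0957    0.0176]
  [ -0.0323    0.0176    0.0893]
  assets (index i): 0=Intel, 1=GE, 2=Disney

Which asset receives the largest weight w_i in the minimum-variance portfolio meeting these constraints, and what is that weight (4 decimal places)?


u=Σ⁻¹μ = [2.1334  1.2196  0.9792]
v=Σ⁻¹𝟙 = [29.5820  13.2708  19.2826]
a=μᵀu=0.319605  b=𝟙ᵀu=4.332233  c=𝟙ᵀv=62.135336  D=ac−b²=1.090548
λ₁=(c·0.083−b)/D = (62.135336·0.083−4.332233)/1.090548 = 0.756500
λ₂=(a−b·0.083)/D = (0.319605−4.332233·0.083)/1.090548 = -0.036651
w* = 0.756500·u + -0.036651·v:
  w_0 = 0.756500·2.1334 + -0.036651·29.5820 = 0.5297  (Intel)
  w_1 = 0.756500·1.2196 + -0.036651·13.2708 = 0.4362  (GE)
  w_2 = 0.756500·0.9792 + -0.036651·19.2826 = 0.0341  (Disney)
Σw_i=1.0000  μᵀw=0.0830
σ²=wᵀΣw=λ₁·μ_p+λ₂ = 0.756500·0.083 + -0.036651 = 0.026138 ≈ 0.0261

Intel (0.5297)


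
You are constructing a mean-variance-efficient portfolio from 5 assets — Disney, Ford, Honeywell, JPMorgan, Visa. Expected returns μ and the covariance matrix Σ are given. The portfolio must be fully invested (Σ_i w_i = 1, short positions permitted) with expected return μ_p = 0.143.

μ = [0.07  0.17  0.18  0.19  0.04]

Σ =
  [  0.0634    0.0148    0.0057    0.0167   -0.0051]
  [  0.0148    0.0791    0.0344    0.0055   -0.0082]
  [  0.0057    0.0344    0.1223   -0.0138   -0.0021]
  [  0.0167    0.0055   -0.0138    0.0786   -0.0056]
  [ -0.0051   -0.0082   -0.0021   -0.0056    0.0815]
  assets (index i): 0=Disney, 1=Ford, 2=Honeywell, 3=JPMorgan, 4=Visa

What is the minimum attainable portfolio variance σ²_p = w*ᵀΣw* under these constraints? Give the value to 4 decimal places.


p=Σ⁻¹μ = [0.0216  1.4559  1.3707  2.6123  0.8534]
q=Σ⁻¹𝟙 = [11.2523  8.2105  6.9548  12.0333  14.8062]
a=μᵀp=1.026211  b=𝟙ᵀp=6.313889  c=𝟙ᵀq=53.257129  D=ac−b²=14.787839
λ₁=(c·0.143−b)/D = (53.257129·0.143−6.313889)/14.787839 = 0.088037
λ₂=(a−b·0.143)/D = (1.026211−6.313889·0.143)/14.787839 = 0.008340
w* = 0.088037·p + 0.008340·q:
  w_0 = 0.088037·0.0216 + 0.008340·11.2523 = 0.0957  (Disney)
  w_1 = 0.088037·1.4559 + 0.008340·8.2105 = 0.1966  (Ford)
  w_2 = 0.088037·1.3707 + 0.008340·6.9548 = 0.1787  (Honeywell)
  w_3 = 0.088037·2.6123 + 0.008340·12.0333 = 0.3303  (JPMorgan)
  w_4 = 0.088037·0.8534 + 0.008340·14.8062 = 0.1986  (Visa)
Σw_i=1.0000  μᵀw=0.1430
σ²=wᵀΣw=λ₁·μ_p+λ₂ = 0.088037·0.143 + 0.008340 = 0.020929 ≈ 0.0209

0.0209


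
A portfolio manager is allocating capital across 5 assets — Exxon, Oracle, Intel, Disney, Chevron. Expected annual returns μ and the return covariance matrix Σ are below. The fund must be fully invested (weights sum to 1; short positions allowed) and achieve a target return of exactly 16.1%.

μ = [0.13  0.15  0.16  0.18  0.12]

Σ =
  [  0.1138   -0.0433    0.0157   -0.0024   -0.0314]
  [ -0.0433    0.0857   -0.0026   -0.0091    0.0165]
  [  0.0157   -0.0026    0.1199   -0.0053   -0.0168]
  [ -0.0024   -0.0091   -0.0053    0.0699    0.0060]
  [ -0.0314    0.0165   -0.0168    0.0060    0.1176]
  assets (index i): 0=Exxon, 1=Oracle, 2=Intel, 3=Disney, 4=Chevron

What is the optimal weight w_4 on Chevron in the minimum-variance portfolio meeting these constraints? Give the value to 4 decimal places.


0.0097

x=Σ⁻¹μ = [2.5836  3.1721  1.3836  3.0696  1.3062]
y=Σ⁻¹𝟙 = [19.1043  21.3268  8.6070  17.4511  10.9513]
a=μᵀx=1.742325  b=𝟙ᵀx=11.515067  c=𝟙ᵀy=77.440594  D=ac−b²=2.329920
λ₁=(c·0.161−b)/D = (77.440594·0.161−11.515067)/2.329920 = 0.408971
λ₂=(a−b·0.161)/D = (1.742325−11.515067·0.161)/2.329920 = -0.047899
w* = 0.408971·x + -0.047899·y:
  w_0 = 0.408971·2.5836 + -0.047899·19.1043 = 0.1415  (Exxon)
  w_1 = 0.408971·3.1721 + -0.047899·21.3268 = 0.2758  (Oracle)
  w_2 = 0.408971·1.3836 + -0.047899·8.6070 = 0.1536  (Intel)
  w_3 = 0.408971·3.0696 + -0.047899·17.4511 = 0.4195  (Disney)
  w_4 = 0.408971·1.3062 + -0.047899·10.9513 = 0.0097  (Chevron)
Σw_i=1.0000  μᵀw=0.1610
σ²=wᵀΣw=λ₁·μ_p+λ₂ = 0.408971·0.161 + -0.047899 = 0.017945 ≈ 0.0179


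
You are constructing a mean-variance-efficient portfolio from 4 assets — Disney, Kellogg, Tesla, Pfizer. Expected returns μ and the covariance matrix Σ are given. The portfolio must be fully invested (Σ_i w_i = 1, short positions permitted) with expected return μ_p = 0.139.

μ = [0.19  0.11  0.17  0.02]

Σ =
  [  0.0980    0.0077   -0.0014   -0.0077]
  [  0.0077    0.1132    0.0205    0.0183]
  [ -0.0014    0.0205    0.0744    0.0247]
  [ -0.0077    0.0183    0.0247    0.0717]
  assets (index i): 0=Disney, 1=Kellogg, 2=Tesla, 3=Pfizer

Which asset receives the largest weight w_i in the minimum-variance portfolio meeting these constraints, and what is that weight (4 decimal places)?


p=Σ⁻¹μ = [1.8983  0.4923  2.3333  -0.4466]
q=Σ⁻¹𝟙 = [10.8103  4.7594  8.7175  10.8901]
a=μᵀp=0.802563  b=𝟙ᵀp=4.277269  c=𝟙ᵀq=35.177304  D=ac−b²=9.936962
λ₁=(c·0.139−b)/D = (35.177304·0.139−4.277269)/9.936962 = 0.061626
λ₂=(a−b·0.139)/D = (0.802563−4.277269·0.139)/9.936962 = 0.020934
w* = 0.061626·p + 0.020934·q:
  w_0 = 0.061626·1.8983 + 0.020934·10.8103 = 0.3433  (Disney)
  w_1 = 0.061626·0.4923 + 0.020934·4.7594 = 0.1300  (Kellogg)
  w_2 = 0.061626·2.3333 + 0.020934·8.7175 = 0.3263  (Tesla)
  w_3 = 0.061626·-0.4466 + 0.020934·10.8901 = 0.2005  (Pfizer)
Σw_i=1.0000  μᵀw=0.1390
σ²=wᵀΣw=λ₁·μ_p+λ₂ = 0.061626·0.139 + 0.020934 = 0.029500 ≈ 0.0295

Disney (0.3433)


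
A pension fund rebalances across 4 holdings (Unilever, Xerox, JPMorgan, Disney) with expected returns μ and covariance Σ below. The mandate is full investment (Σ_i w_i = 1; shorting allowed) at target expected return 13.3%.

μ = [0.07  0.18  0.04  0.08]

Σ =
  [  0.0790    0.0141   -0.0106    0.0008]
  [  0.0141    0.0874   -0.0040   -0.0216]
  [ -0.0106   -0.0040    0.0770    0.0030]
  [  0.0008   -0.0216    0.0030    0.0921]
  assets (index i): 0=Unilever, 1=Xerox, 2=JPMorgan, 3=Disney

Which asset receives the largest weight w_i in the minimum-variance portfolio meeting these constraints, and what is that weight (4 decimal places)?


Xerox (0.5666)

x=Σ⁻¹μ = [0.5419  2.3465  0.6617  1.3927]
y=Σ⁻¹𝟙 = [12.1049  13.4873  14.8307  13.4327]
a=μᵀx=0.598197  b=𝟙ᵀx=4.942898  c=𝟙ᵀy=53.855575  D=ac−b²=7.784015
λ₁=(c·0.133−b)/D = (53.855575·0.133−4.942898)/7.784015 = 0.285186
λ₂=(a−b·0.133)/D = (0.598197−4.942898·0.133)/7.784015 = -0.007606
w* = 0.285186·x + -0.007606·y:
  w_0 = 0.285186·0.5419 + -0.007606·12.1049 = 0.0625  (Unilever)
  w_1 = 0.285186·2.3465 + -0.007606·13.4873 = 0.5666  (Xerox)
  w_2 = 0.285186·0.6617 + -0.007606·14.8307 = 0.0759  (JPMorgan)
  w_3 = 0.285186·1.3927 + -0.007606·13.4327 = 0.2950  (Disney)
Σw_i=1.0000  μᵀw=0.1330
σ²=wᵀΣw=λ₁·μ_p+λ₂ = 0.285186·0.133 + -0.007606 = 0.030323 ≈ 0.0303


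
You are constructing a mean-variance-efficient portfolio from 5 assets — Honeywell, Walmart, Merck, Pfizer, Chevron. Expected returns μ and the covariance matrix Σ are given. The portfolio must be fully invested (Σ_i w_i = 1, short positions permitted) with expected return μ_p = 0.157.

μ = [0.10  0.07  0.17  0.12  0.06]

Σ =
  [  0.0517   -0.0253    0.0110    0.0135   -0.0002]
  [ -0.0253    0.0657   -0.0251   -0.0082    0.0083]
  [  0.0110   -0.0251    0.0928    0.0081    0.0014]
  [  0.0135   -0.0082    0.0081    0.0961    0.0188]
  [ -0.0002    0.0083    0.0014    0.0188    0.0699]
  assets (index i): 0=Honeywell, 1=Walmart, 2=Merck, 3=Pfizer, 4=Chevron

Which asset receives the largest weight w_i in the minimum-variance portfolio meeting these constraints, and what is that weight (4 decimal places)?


x=Σ⁻¹μ = [2.7179  3.0581  2.2554  0.8953  0.2171]
y=Σ⁻¹𝟙 = [30.4498  32.4351  15.2926  5.9158  8.6445]
a=μᵀx=0.989735  b=𝟙ᵀx=9.143741  c=𝟙ᵀy=92.737767  D=ac−b²=8.177847
λ₁=(c·0.157−b)/D = (92.737767·0.157−9.143741)/8.177847 = 0.662288
λ₂=(a−b·0.157)/D = (0.989735−9.143741·0.157)/8.177847 = -0.054517
w* = 0.662288·x + -0.054517·y:
  w_0 = 0.662288·2.7179 + -0.054517·30.4498 = 0.1400  (Honeywell)
  w_1 = 0.662288·3.0581 + -0.054517·32.4351 = 0.2570  (Walmart)
  w_2 = 0.662288·2.2554 + -0.054517·15.2926 = 0.6600  (Merck)
  w_3 = 0.662288·0.8953 + -0.054517·5.9158 = 0.2704  (Pfizer)
  w_4 = 0.662288·0.2171 + -0.054517·8.6445 = -0.3275  (Chevron)
Σw_i=1.0000  μᵀw=0.1570
σ²=wᵀΣw=λ₁·μ_p+λ₂ = 0.662288·0.157 + -0.054517 = 0.049462 ≈ 0.0495

Merck (0.6600)


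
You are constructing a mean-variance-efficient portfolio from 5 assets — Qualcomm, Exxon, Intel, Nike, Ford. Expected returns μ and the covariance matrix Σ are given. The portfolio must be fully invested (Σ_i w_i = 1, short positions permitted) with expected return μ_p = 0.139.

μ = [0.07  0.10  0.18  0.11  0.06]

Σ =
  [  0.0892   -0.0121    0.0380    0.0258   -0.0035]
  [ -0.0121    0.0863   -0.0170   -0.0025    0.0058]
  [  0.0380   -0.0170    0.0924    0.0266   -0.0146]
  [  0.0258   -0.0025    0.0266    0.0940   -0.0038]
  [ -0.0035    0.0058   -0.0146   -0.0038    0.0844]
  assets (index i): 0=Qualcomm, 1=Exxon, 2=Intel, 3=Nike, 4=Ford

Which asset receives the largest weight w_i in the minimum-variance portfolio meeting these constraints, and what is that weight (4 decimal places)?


u=Σ⁻¹μ = [-0.1132  1.5368  2.2524  0.6460  1.0193]
v=Σ⁻¹𝟙 = [7.1953  13.9896  10.6543  6.5592  13.3237]
a=μᵀu=0.683411  b=𝟙ᵀu=5.341335  c=𝟙ᵀv=51.722076  D=ac−b²=6.817588
λ₁=(c·0.139−b)/D = (51.722076·0.139−5.341335)/6.817588 = 0.271068
λ₂=(a−b·0.139)/D = (0.683411−5.341335·0.139)/6.817588 = -0.008659
w* = 0.271068·u + -0.008659·v:
  w_0 = 0.271068·-0.1132 + -0.008659·7.1953 = -0.0930  (Qualcomm)
  w_1 = 0.271068·1.5368 + -0.008659·13.9896 = 0.2954  (Exxon)
  w_2 = 0.271068·2.2524 + -0.008659·10.6543 = 0.5183  (Intel)
  w_3 = 0.271068·0.6460 + -0.008659·6.5592 = 0.1183  (Nike)
  w_4 = 0.271068·1.0193 + -0.008659·13.3237 = 0.1609  (Ford)
Σw_i=1.0000  μᵀw=0.1390
σ²=wᵀΣw=λ₁·μ_p+λ₂ = 0.271068·0.139 + -0.008659 = 0.029019 ≈ 0.0290

Intel (0.5183)


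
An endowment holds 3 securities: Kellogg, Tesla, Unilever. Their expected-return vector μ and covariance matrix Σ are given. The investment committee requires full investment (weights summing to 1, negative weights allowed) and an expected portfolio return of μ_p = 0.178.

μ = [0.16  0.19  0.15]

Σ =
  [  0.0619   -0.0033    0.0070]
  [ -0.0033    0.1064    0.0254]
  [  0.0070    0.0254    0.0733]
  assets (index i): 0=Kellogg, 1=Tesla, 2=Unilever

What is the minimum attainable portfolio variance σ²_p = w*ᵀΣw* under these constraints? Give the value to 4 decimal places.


p=Σ⁻¹μ = [2.5252  1.5623  1.2639]
q=Σ⁻¹𝟙 = [15.4829  7.6039  9.5291]
a=μᵀp=0.890449  b=𝟙ᵀp=5.351360  c=𝟙ᵀq=32.615837  D=ac−b²=0.405675
λ₁=(c·0.178−b)/D = (32.615837·0.178−5.351360)/0.405675 = 1.119762
λ₂=(a−b·0.178)/D = (0.890449−5.351360·0.178)/0.405675 = -0.153062
w* = 1.119762·p + -0.153062·q:
  w_0 = 1.119762·2.5252 + -0.153062·15.4829 = 0.4578  (Kellogg)
  w_1 = 1.119762·1.5623 + -0.153062·7.6039 = 0.5856  (Tesla)
  w_2 = 1.119762·1.2639 + -0.153062·9.5291 = -0.0433  (Unilever)
Σw_i=1.0000  μᵀw=0.1780
σ²=wᵀΣw=λ₁·μ_p+λ₂ = 1.119762·0.178 + -0.153062 = 0.046255 ≈ 0.0463

0.0463


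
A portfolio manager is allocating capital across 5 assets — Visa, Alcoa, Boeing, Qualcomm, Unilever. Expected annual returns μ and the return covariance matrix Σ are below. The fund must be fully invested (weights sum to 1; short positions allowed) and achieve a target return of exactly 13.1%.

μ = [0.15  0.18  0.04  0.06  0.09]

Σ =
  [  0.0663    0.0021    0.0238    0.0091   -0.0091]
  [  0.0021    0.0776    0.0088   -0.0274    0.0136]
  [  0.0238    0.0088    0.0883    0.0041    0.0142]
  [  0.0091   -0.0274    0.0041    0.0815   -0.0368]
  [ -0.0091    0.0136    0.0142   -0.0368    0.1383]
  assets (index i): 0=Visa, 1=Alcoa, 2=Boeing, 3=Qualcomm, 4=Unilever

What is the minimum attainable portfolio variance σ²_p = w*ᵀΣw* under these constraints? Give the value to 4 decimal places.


0.0166

p=Σ⁻¹μ = [2.3165  2.8402  -0.7271  1.9768  1.1245]
q=Σ⁻¹𝟙 = [11.8700  17.9227  3.4174  22.1191  11.7840]
a=μᵀp=1.049451  b=𝟙ᵀp=7.530976  c=𝟙ᵀq=67.113073  D=ac−b²=13.716280
λ₁=(c·0.131−b)/D = (67.113073·0.131−7.530976)/13.716280 = 0.091923
λ₂=(a−b·0.131)/D = (1.049451−7.530976·0.131)/13.716280 = 0.004585
w* = 0.091923·p + 0.004585·q:
  w_0 = 0.091923·2.3165 + 0.004585·11.8700 = 0.2674  (Visa)
  w_1 = 0.091923·2.8402 + 0.004585·17.9227 = 0.3433  (Alcoa)
  w_2 = 0.091923·-0.7271 + 0.004585·3.4174 = -0.0512  (Boeing)
  w_3 = 0.091923·1.9768 + 0.004585·22.1191 = 0.2831  (Qualcomm)
  w_4 = 0.091923·1.1245 + 0.004585·11.7840 = 0.1574  (Unilever)
Σw_i=1.0000  μᵀw=0.1310
σ²=wᵀΣw=λ₁·μ_p+λ₂ = 0.091923·0.131 + 0.004585 = 0.016627 ≈ 0.0166


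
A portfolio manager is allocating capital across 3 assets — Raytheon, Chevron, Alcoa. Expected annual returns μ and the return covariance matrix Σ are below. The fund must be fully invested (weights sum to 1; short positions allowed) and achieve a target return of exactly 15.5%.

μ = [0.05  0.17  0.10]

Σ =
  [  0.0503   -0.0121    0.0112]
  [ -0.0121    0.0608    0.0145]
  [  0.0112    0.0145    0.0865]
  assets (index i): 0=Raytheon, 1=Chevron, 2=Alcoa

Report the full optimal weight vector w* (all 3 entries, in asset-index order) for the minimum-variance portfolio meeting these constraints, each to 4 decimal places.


x=Σ⁻¹μ = [1.6207  3.0134  0.4411]
y=Σ⁻¹𝟙 = [23.5117  19.8906  5.1821]
a=μᵀx=0.637423  b=𝟙ᵀx=5.075204  c=𝟙ᵀy=48.584430  D=ac−b²=5.211132
λ₁=(c·0.155−b)/D = (48.584430·0.155−5.075204)/5.211132 = 0.471180
λ₂=(a−b·0.155)/D = (0.637423−5.075204·0.155)/5.211132 = -0.028637
w* = 0.471180·x + -0.028637·y:
  w_0 = 0.471180·1.6207 + -0.028637·23.5117 = 0.0903  (Raytheon)
  w_1 = 0.471180·3.0134 + -0.028637·19.8906 = 0.8502  (Chevron)
  w_2 = 0.471180·0.4411 + -0.028637·5.1821 = 0.0594  (Alcoa)
Σw_i=1.0000  μᵀw=0.1550
σ²=wᵀΣw=λ₁·μ_p+λ₂ = 0.471180·0.155 + -0.028637 = 0.044395 ≈ 0.0444

0.0903  0.8502  0.0594


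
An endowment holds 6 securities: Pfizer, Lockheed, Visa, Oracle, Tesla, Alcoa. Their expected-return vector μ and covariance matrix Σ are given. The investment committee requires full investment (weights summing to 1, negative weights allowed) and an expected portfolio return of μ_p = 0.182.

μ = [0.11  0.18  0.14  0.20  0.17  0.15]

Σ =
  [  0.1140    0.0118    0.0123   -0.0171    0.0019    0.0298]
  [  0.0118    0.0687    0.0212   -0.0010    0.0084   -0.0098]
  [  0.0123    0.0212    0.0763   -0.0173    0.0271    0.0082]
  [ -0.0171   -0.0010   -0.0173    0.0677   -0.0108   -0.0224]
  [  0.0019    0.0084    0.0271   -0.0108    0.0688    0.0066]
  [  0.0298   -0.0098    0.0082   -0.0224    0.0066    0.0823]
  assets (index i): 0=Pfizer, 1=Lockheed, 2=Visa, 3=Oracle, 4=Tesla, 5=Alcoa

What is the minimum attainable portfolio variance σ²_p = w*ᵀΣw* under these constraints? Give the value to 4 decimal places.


0.0152

g=Σ⁻¹μ = [0.5043  2.4266  1.0483  4.7061  2.2056  2.9285]
h=Σ⁻¹𝟙 = [5.9192  12.1789  8.6338  26.1019  11.9750  16.7413]
a=μᵀg=2.394471  b=𝟙ᵀg=13.819390  c=𝟙ᵀh=81.550227  D=ac−b²=4.294070
λ₁=(c·0.182−b)/D = (81.550227·0.182−13.819390)/4.294070 = 0.238177
λ₂=(a−b·0.182)/D = (2.394471−13.819390·0.182)/4.294070 = -0.028099
w* = 0.238177·g + -0.028099·h:
  w_0 = 0.238177·0.5043 + -0.028099·5.9192 = -0.0462  (Pfizer)
  w_1 = 0.238177·2.4266 + -0.028099·12.1789 = 0.2357  (Lockheed)
  w_2 = 0.238177·1.0483 + -0.028099·8.6338 = 0.0071  (Visa)
  w_3 = 0.238177·4.7061 + -0.028099·26.1019 = 0.3875  (Oracle)
  w_4 = 0.238177·2.2056 + -0.028099·11.9750 = 0.1889  (Tesla)
  w_5 = 0.238177·2.9285 + -0.028099·16.7413 = 0.2271  (Alcoa)
Σw_i=1.0000  μᵀw=0.1820
σ²=wᵀΣw=λ₁·μ_p+λ₂ = 0.238177·0.182 + -0.028099 = 0.015249 ≈ 0.0152


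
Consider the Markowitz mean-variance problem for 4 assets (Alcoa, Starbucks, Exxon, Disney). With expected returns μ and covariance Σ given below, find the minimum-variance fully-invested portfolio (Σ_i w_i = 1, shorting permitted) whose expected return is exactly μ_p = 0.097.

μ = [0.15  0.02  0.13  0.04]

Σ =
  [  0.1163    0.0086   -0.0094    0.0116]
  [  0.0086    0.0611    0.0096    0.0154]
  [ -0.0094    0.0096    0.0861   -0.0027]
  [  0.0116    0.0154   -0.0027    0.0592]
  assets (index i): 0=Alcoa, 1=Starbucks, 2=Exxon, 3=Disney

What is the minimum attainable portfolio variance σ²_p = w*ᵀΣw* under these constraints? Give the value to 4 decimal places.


p=Σ⁻¹μ = [1.3933  -0.2768  1.7102  0.5527]
q=Σ⁻¹𝟙 = [7.4681  10.1137  11.7202  13.3322]
a=μᵀp=0.447895  b=𝟙ᵀp=3.379394  c=𝟙ᵀq=42.634085  D=ac−b²=7.675288
λ₁=(c·0.097−b)/D = (42.634085·0.097−3.379394)/7.675288 = 0.098513
λ₂=(a−b·0.097)/D = (0.447895−3.379394·0.097)/7.675288 = 0.015647
w* = 0.098513·p + 0.015647·q:
  w_0 = 0.098513·1.3933 + 0.015647·7.4681 = 0.2541  (Alcoa)
  w_1 = 0.098513·-0.2768 + 0.015647·10.1137 = 0.1310  (Starbucks)
  w_2 = 0.098513·1.7102 + 0.015647·11.7202 = 0.3519  (Exxon)
  w_3 = 0.098513·0.5527 + 0.015647·13.3322 = 0.2630  (Disney)
Σw_i=1.0000  μᵀw=0.0970
σ²=wᵀΣw=λ₁·μ_p+λ₂ = 0.098513·0.097 + 0.015647 = 0.025203 ≈ 0.0252

0.0252


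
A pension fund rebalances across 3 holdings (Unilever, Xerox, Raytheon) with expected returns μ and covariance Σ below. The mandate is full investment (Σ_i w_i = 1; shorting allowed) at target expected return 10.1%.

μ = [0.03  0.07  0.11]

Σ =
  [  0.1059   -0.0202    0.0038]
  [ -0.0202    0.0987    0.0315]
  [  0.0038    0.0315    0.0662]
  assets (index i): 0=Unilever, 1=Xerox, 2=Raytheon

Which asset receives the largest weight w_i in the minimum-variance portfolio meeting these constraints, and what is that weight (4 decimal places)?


p=Σ⁻¹μ = [0.2836  0.2855  1.5095]
q=Σ⁻¹𝟙 = [10.8153  9.1050  10.1525]
a=μᵀp=0.194538  b=𝟙ᵀp=2.078583  c=𝟙ᵀq=30.072818  D=ac−b²=1.529792
λ₁=(c·0.101−b)/D = (30.072818·0.101−2.078583)/1.529792 = 0.626733
λ₂=(a−b·0.101)/D = (0.194538−2.078583·0.101)/1.529792 = -0.010066
w* = 0.626733·p + -0.010066·q:
  w_0 = 0.626733·0.2836 + -0.010066·10.8153 = 0.0689  (Unilever)
  w_1 = 0.626733·0.2855 + -0.010066·9.1050 = 0.0873  (Xerox)
  w_2 = 0.626733·1.5095 + -0.010066·10.1525 = 0.8439  (Raytheon)
Σw_i=1.0000  μᵀw=0.1010
σ²=wᵀΣw=λ₁·μ_p+λ₂ = 0.626733·0.101 + -0.010066 = 0.053234 ≈ 0.0532

Raytheon (0.8439)


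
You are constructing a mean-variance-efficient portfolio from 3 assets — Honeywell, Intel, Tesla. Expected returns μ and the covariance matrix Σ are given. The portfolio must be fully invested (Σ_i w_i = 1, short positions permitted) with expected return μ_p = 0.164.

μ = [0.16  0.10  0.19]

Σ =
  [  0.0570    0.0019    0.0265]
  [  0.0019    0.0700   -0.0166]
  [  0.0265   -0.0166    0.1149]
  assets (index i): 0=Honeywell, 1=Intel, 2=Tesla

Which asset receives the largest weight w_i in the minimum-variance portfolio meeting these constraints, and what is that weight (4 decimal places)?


u=Σ⁻¹μ = [2.0907  1.7081  1.4182]
v=Σ⁻¹𝟙 = [13.3402  15.7992  7.9091]
a=μᵀu=0.774789  b=𝟙ᵀu=5.217074  c=𝟙ᵀv=37.048464  D=ac−b²=1.486896
λ₁=(c·0.164−b)/D = (37.048464·0.164−5.217074)/1.486896 = 0.577629
λ₂=(a−b·0.164)/D = (0.774789−5.217074·0.164)/1.486896 = -0.054349
w* = 0.577629·u + -0.054349·v:
  w_0 = 0.577629·2.0907 + -0.054349·13.3402 = 0.4827  (Honeywell)
  w_1 = 0.577629·1.7081 + -0.054349·15.7992 = 0.1280  (Intel)
  w_2 = 0.577629·1.4182 + -0.054349·7.9091 = 0.3893  (Tesla)
Σw_i=1.0000  μᵀw=0.1640
σ²=wᵀΣw=λ₁·μ_p+λ₂ = 0.577629·0.164 + -0.054349 = 0.040383 ≈ 0.0404

Honeywell (0.4827)


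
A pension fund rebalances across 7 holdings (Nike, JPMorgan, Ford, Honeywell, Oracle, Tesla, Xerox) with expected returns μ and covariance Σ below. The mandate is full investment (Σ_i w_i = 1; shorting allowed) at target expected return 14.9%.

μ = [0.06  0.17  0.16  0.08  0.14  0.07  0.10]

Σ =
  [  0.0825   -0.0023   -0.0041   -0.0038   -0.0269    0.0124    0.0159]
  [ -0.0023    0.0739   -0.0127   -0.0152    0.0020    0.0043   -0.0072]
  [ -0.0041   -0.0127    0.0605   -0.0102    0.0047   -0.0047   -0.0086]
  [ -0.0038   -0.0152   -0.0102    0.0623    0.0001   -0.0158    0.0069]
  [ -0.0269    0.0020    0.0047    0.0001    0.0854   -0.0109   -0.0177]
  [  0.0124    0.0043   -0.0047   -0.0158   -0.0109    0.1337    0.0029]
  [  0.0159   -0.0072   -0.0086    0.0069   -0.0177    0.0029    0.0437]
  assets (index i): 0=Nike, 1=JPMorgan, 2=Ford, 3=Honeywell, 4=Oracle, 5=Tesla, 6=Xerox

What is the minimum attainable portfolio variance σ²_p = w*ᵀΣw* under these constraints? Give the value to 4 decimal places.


0.0125

x=Σ⁻¹μ = [1.1374  3.9464  4.4581  2.8358  2.5897  0.9086  3.9429]
y=Σ⁻¹𝟙 = [15.1717  27.0548  31.5880  27.9042  22.0534  10.7172  31.8524]
a=μᵀx=2.499749  b=𝟙ᵀx=19.818945  c=𝟙ᵀy=166.341603  D=ac−b²=23.021710
λ₁=(c·0.149−b)/D = (166.341603·0.149−19.818945)/23.021710 = 0.215707
λ₂=(a−b·0.149)/D = (2.499749−19.818945·0.149)/23.021710 = -0.019689
w* = 0.215707·x + -0.019689·y:
  w_0 = 0.215707·1.1374 + -0.019689·15.1717 = -0.0534  (Nike)
  w_1 = 0.215707·3.9464 + -0.019689·27.0548 = 0.3186  (JPMorgan)
  w_2 = 0.215707·4.4581 + -0.019689·31.5880 = 0.3397  (Ford)
  w_3 = 0.215707·2.8358 + -0.019689·27.9042 = 0.0623  (Honeywell)
  w_4 = 0.215707·2.5897 + -0.019689·22.0534 = 0.1244  (Oracle)
  w_5 = 0.215707·0.9086 + -0.019689·10.7172 = -0.0150  (Tesla)
  w_6 = 0.215707·3.9429 + -0.019689·31.8524 = 0.2234  (Xerox)
Σw_i=1.0000  μᵀw=0.1490
σ²=wᵀΣw=λ₁·μ_p+λ₂ = 0.215707·0.149 + -0.019689 = 0.012451 ≈ 0.0125


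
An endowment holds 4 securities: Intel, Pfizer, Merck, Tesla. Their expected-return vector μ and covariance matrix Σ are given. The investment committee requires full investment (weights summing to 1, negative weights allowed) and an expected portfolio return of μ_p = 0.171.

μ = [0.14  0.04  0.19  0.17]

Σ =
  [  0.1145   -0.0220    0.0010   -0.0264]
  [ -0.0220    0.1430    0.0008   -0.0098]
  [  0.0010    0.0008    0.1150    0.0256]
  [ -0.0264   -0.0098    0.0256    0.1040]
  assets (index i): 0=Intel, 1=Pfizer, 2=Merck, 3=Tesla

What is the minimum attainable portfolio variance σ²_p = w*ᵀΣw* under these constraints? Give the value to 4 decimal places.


0.0403

x=Σ⁻¹μ = [1.7665  0.6712  1.2213  1.8457]
y=Σ⁻¹𝟙 = [13.4821  9.8962  5.7127  12.5641]
a=μᵀx=0.819969  b=𝟙ᵀx=5.504646  c=𝟙ᵀy=41.655095  D=ac−b²=3.854779
λ₁=(c·0.171−b)/D = (41.655095·0.171−5.504646)/3.854779 = 0.419836
λ₂=(a−b·0.171)/D = (0.819969−5.504646·0.171)/3.854779 = -0.031474
w* = 0.419836·x + -0.031474·y:
  w_0 = 0.419836·1.7665 + -0.031474·13.4821 = 0.3173  (Intel)
  w_1 = 0.419836·0.6712 + -0.031474·9.8962 = -0.0297  (Pfizer)
  w_2 = 0.419836·1.2213 + -0.031474·5.7127 = 0.3329  (Merck)
  w_3 = 0.419836·1.8457 + -0.031474·12.5641 = 0.3794  (Tesla)
Σw_i=1.0000  μᵀw=0.1710
σ²=wᵀΣw=λ₁·μ_p+λ₂ = 0.419836·0.171 + -0.031474 = 0.040318 ≈ 0.0403


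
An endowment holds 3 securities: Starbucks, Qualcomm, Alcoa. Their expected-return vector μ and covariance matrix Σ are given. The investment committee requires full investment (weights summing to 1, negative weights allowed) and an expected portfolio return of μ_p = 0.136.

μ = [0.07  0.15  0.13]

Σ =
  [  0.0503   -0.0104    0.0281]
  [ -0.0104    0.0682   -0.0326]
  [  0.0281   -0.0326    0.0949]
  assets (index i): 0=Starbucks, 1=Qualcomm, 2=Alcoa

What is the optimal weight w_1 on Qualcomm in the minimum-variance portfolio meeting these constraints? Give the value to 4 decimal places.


0.5433

p=Σ⁻¹μ = [0.8115  3.4256  2.3063]
q=Σ⁻¹𝟙 = [17.1911  23.7953  13.6212]
a=μᵀp=0.870470  b=𝟙ᵀp=6.543439  c=𝟙ᵀq=54.607699  D=ac−b²=4.717747
λ₁=(c·0.136−b)/D = (54.607699·0.136−6.543439)/4.717747 = 0.187210
λ₂=(a−b·0.136)/D = (0.870470−6.543439·0.136)/4.717747 = -0.004120
w* = 0.187210·p + -0.004120·q:
  w_0 = 0.187210·0.8115 + -0.004120·17.1911 = 0.0811  (Starbucks)
  w_1 = 0.187210·3.4256 + -0.004120·23.7953 = 0.5433  (Qualcomm)
  w_2 = 0.187210·2.3063 + -0.004120·13.6212 = 0.3756  (Alcoa)
Σw_i=1.0000  μᵀw=0.1360
σ²=wᵀΣw=λ₁·μ_p+λ₂ = 0.187210·0.136 + -0.004120 = 0.021340 ≈ 0.0213


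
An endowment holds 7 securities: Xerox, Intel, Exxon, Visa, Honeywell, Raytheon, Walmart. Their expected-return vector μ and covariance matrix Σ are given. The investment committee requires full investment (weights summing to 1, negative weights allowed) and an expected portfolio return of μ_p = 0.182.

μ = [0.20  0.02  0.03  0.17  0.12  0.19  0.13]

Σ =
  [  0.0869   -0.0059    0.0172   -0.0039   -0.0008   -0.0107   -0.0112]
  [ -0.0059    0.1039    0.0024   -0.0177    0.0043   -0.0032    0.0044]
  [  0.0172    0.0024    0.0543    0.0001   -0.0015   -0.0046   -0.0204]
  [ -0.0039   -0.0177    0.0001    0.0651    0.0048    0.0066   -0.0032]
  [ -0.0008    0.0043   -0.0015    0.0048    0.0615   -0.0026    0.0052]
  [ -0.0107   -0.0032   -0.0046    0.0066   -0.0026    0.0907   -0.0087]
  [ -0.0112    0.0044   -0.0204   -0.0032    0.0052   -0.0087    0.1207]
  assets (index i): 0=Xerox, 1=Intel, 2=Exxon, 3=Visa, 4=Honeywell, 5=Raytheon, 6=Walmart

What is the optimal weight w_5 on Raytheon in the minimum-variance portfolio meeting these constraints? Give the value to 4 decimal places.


g=Σ⁻¹μ = [2.9102  0.7445  0.4415  2.6860  1.7106  2.4911  1.5717]
h=Σ⁻¹𝟙 = [12.6976  12.1524  20.4597  17.5457  14.1836  14.4020  13.3704]
a=μᵀg=1.949711  b=𝟙ᵀg=12.555690  c=𝟙ᵀh=104.811449  D=ac−b²=46.706664
λ₁=(c·0.182−b)/D = (104.811449·0.182−12.555690)/46.706664 = 0.139594
λ₂=(a−b·0.182)/D = (1.949711−12.555690·0.182)/46.706664 = -0.007182
w* = 0.139594·g + -0.007182·h:
  w_0 = 0.139594·2.9102 + -0.007182·12.6976 = 0.3151  (Xerox)
  w_1 = 0.139594·0.7445 + -0.007182·12.1524 = 0.0167  (Intel)
  w_2 = 0.139594·0.4415 + -0.007182·20.4597 = -0.0853  (Exxon)
  w_3 = 0.139594·2.6860 + -0.007182·17.5457 = 0.2490  (Visa)
  w_4 = 0.139594·1.7106 + -0.007182·14.1836 = 0.1369  (Honeywell)
  w_5 = 0.139594·2.4911 + -0.007182·14.4020 = 0.2443  (Raytheon)
  w_6 = 0.139594·1.5717 + -0.007182·13.3704 = 0.1234  (Walmart)
Σw_i=1.0000  μᵀw=0.1820
σ²=wᵀΣw=λ₁·μ_p+λ₂ = 0.139594·0.182 + -0.007182 = 0.018225 ≈ 0.0182

0.2443


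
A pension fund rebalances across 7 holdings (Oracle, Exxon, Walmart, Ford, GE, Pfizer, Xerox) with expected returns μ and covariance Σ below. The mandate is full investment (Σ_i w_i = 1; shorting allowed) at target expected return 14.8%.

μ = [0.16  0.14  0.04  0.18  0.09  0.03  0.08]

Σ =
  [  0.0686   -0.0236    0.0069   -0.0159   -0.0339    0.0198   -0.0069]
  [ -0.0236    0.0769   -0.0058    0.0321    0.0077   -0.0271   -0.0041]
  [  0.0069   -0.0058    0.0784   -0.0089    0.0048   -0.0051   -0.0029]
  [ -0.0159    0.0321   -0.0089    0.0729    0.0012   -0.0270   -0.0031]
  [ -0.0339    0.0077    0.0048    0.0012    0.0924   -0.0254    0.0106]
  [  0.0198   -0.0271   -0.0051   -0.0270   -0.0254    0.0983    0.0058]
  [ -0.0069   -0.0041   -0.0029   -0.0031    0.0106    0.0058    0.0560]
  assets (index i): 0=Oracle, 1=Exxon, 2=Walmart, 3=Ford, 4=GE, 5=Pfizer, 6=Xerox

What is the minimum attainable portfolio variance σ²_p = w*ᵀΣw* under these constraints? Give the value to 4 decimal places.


p=Σ⁻¹μ = [4.9155  2.4080  0.6051  3.1275  2.7067  1.4654  1.7509]
q=Σ⁻¹𝟙 = [32.9698  21.2842  14.4820  21.5239  23.7633  21.0979  18.7361]
a=μᵀp=2.138379  b=𝟙ᵀp=16.979077  c=𝟙ᵀq=153.857318  D=ac−b²=40.716257
λ₁=(c·0.148−b)/D = (153.857318·0.148−16.979077)/40.716257 = 0.142248
λ₂=(a−b·0.148)/D = (2.138379−16.979077·0.148)/40.716257 = -0.009198
w* = 0.142248·p + -0.009198·q:
  w_0 = 0.142248·4.9155 + -0.009198·32.9698 = 0.3959  (Oracle)
  w_1 = 0.142248·2.4080 + -0.009198·21.2842 = 0.1468  (Exxon)
  w_2 = 0.142248·0.6051 + -0.009198·14.4820 = -0.0471  (Walmart)
  w_3 = 0.142248·3.1275 + -0.009198·21.5239 = 0.2469  (Ford)
  w_4 = 0.142248·2.7067 + -0.009198·23.7633 = 0.1664  (GE)
  w_5 = 0.142248·1.4654 + -0.009198·21.0979 = 0.0144  (Pfizer)
  w_6 = 0.142248·1.7509 + -0.009198·18.7361 = 0.0767  (Xerox)
Σw_i=1.0000  μᵀw=0.1480
σ²=wᵀΣw=λ₁·μ_p+λ₂ = 0.142248·0.148 + -0.009198 = 0.011854 ≈ 0.0119

0.0119


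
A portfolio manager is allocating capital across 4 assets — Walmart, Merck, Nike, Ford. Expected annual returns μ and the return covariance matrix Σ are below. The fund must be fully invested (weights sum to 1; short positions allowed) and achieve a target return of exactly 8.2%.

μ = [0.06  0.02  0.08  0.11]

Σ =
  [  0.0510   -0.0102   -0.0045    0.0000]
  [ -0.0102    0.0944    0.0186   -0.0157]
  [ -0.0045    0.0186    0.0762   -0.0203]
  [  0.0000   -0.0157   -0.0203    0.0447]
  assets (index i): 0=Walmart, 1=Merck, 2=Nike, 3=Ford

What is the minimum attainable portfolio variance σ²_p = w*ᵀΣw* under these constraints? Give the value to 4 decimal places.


p=Σ⁻¹μ = [1.4631  0.5773  1.9396  3.5445]
q=Σ⁻¹𝟙 = [24.5047  15.3389  20.7293  37.1729]
a=μᵀp=0.644390  b=𝟙ᵀp=7.524423  c=𝟙ᵀq=97.745840  D=ac−b²=6.369510
λ₁=(c·0.082−b)/D = (97.745840·0.082−7.524423)/6.369510 = 0.077045
λ₂=(a−b·0.082)/D = (0.644390−7.524423·0.082)/6.369510 = 0.004300
w* = 0.077045·p + 0.004300·q:
  w_0 = 0.077045·1.4631 + 0.004300·24.5047 = 0.2181  (Walmart)
  w_1 = 0.077045·0.5773 + 0.004300·15.3389 = 0.1104  (Merck)
  w_2 = 0.077045·1.9396 + 0.004300·20.7293 = 0.2386  (Nike)
  w_3 = 0.077045·3.5445 + 0.004300·37.1729 = 0.4329  (Ford)
Σw_i=1.0000  μᵀw=0.0820
σ²=wᵀΣw=λ₁·μ_p+λ₂ = 0.077045·0.082 + 0.004300 = 0.010617 ≈ 0.0106

0.0106


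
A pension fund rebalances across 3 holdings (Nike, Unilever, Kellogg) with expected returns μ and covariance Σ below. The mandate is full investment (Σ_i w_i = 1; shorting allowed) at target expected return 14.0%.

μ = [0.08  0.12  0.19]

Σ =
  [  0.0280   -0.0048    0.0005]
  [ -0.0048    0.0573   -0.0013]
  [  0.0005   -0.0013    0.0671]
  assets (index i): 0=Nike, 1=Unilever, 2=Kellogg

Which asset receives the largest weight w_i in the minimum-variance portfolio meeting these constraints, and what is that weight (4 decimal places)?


g=Σ⁻¹μ = [3.2226  2.4290  2.8546]
h=Σ⁻¹𝟙 = [39.0571  21.0646  15.0202]
a=μᵀg=1.091661  b=𝟙ᵀg=8.506159  c=𝟙ᵀh=75.141920  D=ac−b²=9.674802
λ₁=(c·0.140−b)/D = (75.141920·0.140−8.506159)/9.674802 = 0.208140
λ₂=(a−b·0.140)/D = (1.091661−8.506159·0.140)/9.674802 = -0.010254
w* = 0.208140·g + -0.010254·h:
  w_0 = 0.208140·3.2226 + -0.010254·39.0571 = 0.2703  (Nike)
  w_1 = 0.208140·2.4290 + -0.010254·21.0646 = 0.2896  (Unilever)
  w_2 = 0.208140·2.8546 + -0.010254·15.0202 = 0.4402  (Kellogg)
Σw_i=1.0000  μᵀw=0.1400
σ²=wᵀΣw=λ₁·μ_p+λ₂ = 0.208140·0.140 + -0.010254 = 0.018886 ≈ 0.0189

Kellogg (0.4402)


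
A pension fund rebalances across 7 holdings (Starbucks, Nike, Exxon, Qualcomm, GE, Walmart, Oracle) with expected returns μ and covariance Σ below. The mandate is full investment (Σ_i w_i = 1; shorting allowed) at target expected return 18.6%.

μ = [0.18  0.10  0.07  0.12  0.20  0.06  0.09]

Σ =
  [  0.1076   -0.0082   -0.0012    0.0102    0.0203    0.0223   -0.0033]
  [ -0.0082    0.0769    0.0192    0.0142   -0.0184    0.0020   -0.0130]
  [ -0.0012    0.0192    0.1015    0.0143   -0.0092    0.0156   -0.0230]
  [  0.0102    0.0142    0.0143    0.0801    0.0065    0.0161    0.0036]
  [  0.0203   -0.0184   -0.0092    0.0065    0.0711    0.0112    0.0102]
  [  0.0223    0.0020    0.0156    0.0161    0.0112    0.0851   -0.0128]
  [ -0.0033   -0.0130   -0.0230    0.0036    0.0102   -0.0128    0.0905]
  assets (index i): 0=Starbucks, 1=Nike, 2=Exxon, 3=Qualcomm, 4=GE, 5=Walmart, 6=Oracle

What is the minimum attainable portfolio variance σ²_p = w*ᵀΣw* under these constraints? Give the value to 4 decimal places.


g=Σ⁻¹μ = [1.3050  2.0239  0.7870  0.5755  2.8679  -0.1395  1.1669]
h=Σ⁻¹𝟙 = [6.5684  16.3149  9.9411  3.6165  13.9363  7.6407  15.5254]
a=μᵀg=1.231666  b=𝟙ᵀg=8.586646  c=𝟙ᵀh=73.543294  D=ac−b²=16.850318
λ₁=(c·0.186−b)/D = (73.543294·0.186−8.586646)/16.850318 = 0.302214
λ₂=(a−b·0.186)/D = (1.231666−8.586646·0.186)/16.850318 = -0.021688
w* = 0.302214·g + -0.021688·h:
  w_0 = 0.302214·1.3050 + -0.021688·6.5684 = 0.2519  (Starbucks)
  w_1 = 0.302214·2.0239 + -0.021688·16.3149 = 0.2578  (Nike)
  w_2 = 0.302214·0.7870 + -0.021688·9.9411 = 0.0222  (Exxon)
  w_3 = 0.302214·0.5755 + -0.021688·3.6165 = 0.0955  (Qualcomm)
  w_4 = 0.302214·2.8679 + -0.021688·13.9363 = 0.5645  (GE)
  w_5 = 0.302214·-0.1395 + -0.021688·7.6407 = -0.2079  (Walmart)
  w_6 = 0.302214·1.1669 + -0.021688·15.5254 = 0.0159  (Oracle)
Σw_i=1.0000  μᵀw=0.1860
σ²=wᵀΣw=λ₁·μ_p+λ₂ = 0.302214·0.186 + -0.021688 = 0.034524 ≈ 0.0345

0.0345


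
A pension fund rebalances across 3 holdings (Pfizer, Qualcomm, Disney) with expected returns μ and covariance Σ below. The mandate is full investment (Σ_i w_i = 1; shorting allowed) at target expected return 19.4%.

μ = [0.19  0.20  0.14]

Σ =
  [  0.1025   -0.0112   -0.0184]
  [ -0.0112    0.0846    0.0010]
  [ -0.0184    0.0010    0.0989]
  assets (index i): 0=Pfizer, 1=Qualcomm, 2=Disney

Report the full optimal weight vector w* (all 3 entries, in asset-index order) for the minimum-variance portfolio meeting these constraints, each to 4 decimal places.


x=Σ⁻¹μ = [2.4774  2.6702  1.8495]
y=Σ⁻¹𝟙 = [13.4668  13.4556  12.4806]
a=μᵀx=1.263678  b=𝟙ᵀx=6.997107  c=𝟙ᵀy=39.403062  D=ac−b²=0.833263
λ₁=(c·0.194−b)/D = (39.403062·0.194−6.997107)/0.833263 = 0.776570
λ₂=(a−b·0.194)/D = (1.263678−6.997107·0.194)/0.833263 = -0.112523
w* = 0.776570·x + -0.112523·y:
  w_0 = 0.776570·2.4774 + -0.112523·13.4668 = 0.4086  (Pfizer)
  w_1 = 0.776570·2.6702 + -0.112523·13.4556 = 0.5595  (Qualcomm)
  w_2 = 0.776570·1.8495 + -0.112523·12.4806 = 0.0319  (Disney)
Σw_i=1.0000  μᵀw=0.1940
σ²=wᵀΣw=λ₁·μ_p+λ₂ = 0.776570·0.194 + -0.112523 = 0.038132 ≈ 0.0381

0.4086  0.5595  0.0319


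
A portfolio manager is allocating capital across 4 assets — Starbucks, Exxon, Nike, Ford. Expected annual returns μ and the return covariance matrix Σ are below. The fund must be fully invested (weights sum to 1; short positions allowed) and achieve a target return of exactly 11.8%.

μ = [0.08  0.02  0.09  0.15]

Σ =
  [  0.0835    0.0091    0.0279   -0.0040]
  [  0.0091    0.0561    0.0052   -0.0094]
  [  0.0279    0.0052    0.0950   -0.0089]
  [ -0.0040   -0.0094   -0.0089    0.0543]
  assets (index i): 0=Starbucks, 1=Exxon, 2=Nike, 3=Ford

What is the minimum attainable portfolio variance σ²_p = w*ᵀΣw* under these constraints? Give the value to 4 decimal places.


0.0224

u=Σ⁻¹μ = [0.7010  0.6688  0.9946  3.0929]
v=Σ⁻¹𝟙 = [7.8394  19.6951  9.3889  23.9420]
a=μᵀu=0.622907  b=𝟙ᵀu=5.457367  c=𝟙ᵀv=60.865490  D=ac−b²=8.130692
λ₁=(c·0.118−b)/D = (60.865490·0.118−5.457367)/8.130692 = 0.212130
λ₂=(a−b·0.118)/D = (0.622907−5.457367·0.118)/8.130692 = -0.002590
w* = 0.212130·u + -0.002590·v:
  w_0 = 0.212130·0.7010 + -0.002590·7.8394 = 0.1284  (Starbucks)
  w_1 = 0.212130·0.6688 + -0.002590·19.6951 = 0.0909  (Exxon)
  w_2 = 0.212130·0.9946 + -0.002590·9.3889 = 0.1867  (Nike)
  w_3 = 0.212130·3.0929 + -0.002590·23.9420 = 0.5941  (Ford)
Σw_i=1.0000  μᵀw=0.1180
σ²=wᵀΣw=λ₁·μ_p+λ₂ = 0.212130·0.118 + -0.002590 = 0.022441 ≈ 0.0224


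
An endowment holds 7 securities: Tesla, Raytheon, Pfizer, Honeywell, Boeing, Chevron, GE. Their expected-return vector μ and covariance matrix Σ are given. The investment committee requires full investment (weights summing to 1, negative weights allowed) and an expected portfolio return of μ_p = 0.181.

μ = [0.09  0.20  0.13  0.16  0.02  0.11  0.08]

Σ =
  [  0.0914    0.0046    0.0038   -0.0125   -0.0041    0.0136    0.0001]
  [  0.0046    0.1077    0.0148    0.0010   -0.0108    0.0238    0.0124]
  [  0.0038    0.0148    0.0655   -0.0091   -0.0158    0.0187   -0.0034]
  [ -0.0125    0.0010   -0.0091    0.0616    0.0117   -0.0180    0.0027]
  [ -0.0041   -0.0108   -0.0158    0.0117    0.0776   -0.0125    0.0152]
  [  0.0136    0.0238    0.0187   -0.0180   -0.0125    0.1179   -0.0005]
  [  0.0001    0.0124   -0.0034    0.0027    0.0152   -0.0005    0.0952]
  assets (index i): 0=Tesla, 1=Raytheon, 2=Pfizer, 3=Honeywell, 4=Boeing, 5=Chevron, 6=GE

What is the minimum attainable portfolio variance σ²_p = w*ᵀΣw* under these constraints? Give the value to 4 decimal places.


g=Σ⁻¹μ = [1.1829  1.3124  1.9850  3.2236  0.4287  0.7568  0.5831]
h=Σ⁻¹𝟙 = [12.2144  4.9372  17.9340  20.5005  14.5651  7.9381  7.6235]
a=μᵀg=1.281241  b=𝟙ᵀg=9.472604  c=𝟙ᵀh=85.712743  D=ac−b²=20.088428
λ₁=(c·0.181−b)/D = (85.712743·0.181−9.472604)/20.088428 = 0.300740
λ₂=(a−b·0.181)/D = (1.281241−9.472604·0.181)/20.088428 = -0.021570
w* = 0.300740·g + -0.021570·h:
  w_0 = 0.300740·1.1829 + -0.021570·12.2144 = 0.0923  (Tesla)
  w_1 = 0.300740·1.3124 + -0.021570·4.9372 = 0.2882  (Raytheon)
  w_2 = 0.300740·1.9850 + -0.021570·17.9340 = 0.2101  (Pfizer)
  w_3 = 0.300740·3.2236 + -0.021570·20.5005 = 0.5273  (Honeywell)
  w_4 = 0.300740·0.4287 + -0.021570·14.5651 = -0.1852  (Boeing)
  w_5 = 0.300740·0.7568 + -0.021570·7.9381 = 0.0564  (Chevron)
  w_6 = 0.300740·0.5831 + -0.021570·7.6235 = 0.0109  (GE)
Σw_i=1.0000  μᵀw=0.1810
σ²=wᵀΣw=λ₁·μ_p+λ₂ = 0.300740·0.181 + -0.021570 = 0.032864 ≈ 0.0329

0.0329


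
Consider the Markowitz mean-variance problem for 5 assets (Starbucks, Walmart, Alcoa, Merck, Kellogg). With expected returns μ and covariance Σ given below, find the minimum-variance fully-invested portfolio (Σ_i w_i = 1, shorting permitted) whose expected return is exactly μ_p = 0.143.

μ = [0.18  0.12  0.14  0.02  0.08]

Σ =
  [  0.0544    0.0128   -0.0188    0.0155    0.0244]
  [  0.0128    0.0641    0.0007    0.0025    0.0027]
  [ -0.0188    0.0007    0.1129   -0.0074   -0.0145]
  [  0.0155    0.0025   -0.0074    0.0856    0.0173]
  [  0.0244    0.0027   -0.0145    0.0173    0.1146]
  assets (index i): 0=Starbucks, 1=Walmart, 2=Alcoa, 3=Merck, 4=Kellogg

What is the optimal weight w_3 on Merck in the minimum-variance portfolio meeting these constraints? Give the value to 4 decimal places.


u=Σ⁻¹μ = [3.7076  1.1179  1.8495  -0.3445  0.1684]
v=Σ⁻¹𝟙 = [14.9861  11.9025  12.5542  8.5852  5.5472]
a=μᵀu=1.067028  b=𝟙ᵀu=6.498874  c=𝟙ᵀv=53.575271  D=ac−b²=14.930946
λ₁=(c·0.143−b)/D = (53.575271·0.143−6.498874)/14.930946 = 0.077851
λ₂=(a−b·0.143)/D = (1.067028−6.498874·0.143)/14.930946 = 0.009222
w* = 0.077851·u + 0.009222·v:
  w_0 = 0.077851·3.7076 + 0.009222·14.9861 = 0.4268  (Starbucks)
  w_1 = 0.077851·1.1179 + 0.009222·11.9025 = 0.1968  (Walmart)
  w_2 = 0.077851·1.8495 + 0.009222·12.5542 = 0.2598  (Alcoa)
  w_3 = 0.077851·-0.3445 + 0.009222·8.5852 = 0.0524  (Merck)
  w_4 = 0.077851·0.1684 + 0.009222·5.5472 = 0.0643  (Kellogg)
Σw_i=1.0000  μᵀw=0.1430
σ²=wᵀΣw=λ₁·μ_p+λ₂ = 0.077851·0.143 + 0.009222 = 0.020354 ≈ 0.0204

0.0524
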